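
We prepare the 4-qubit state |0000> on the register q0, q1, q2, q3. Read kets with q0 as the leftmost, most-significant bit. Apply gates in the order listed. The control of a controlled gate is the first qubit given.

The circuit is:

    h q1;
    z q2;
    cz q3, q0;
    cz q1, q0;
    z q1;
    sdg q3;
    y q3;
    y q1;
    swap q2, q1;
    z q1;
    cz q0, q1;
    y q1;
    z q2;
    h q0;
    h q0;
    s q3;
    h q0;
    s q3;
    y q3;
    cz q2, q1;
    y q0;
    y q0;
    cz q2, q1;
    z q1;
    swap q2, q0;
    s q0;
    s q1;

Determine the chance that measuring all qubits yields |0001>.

The probability of measuring |0001> is 0. Key observation: steps 20-23 multiply out to the identity, so the circuit reduces to the remaining gates.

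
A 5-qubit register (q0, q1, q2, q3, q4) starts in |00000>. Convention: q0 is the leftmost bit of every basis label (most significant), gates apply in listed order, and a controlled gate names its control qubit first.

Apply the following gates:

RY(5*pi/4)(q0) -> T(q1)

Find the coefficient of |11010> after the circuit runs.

The final state's coefficient on |11010> equals 0.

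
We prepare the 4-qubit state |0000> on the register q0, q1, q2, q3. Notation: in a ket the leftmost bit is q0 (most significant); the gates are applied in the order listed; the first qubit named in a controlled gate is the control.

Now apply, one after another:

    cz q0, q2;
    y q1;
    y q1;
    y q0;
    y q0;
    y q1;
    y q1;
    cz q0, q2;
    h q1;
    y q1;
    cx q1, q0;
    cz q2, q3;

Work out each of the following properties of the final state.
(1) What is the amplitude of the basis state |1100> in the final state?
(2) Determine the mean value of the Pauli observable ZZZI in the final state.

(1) The amplitude on |1100> is sqrt(2)*I/2.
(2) In the final state, ZZZI has expectation 1.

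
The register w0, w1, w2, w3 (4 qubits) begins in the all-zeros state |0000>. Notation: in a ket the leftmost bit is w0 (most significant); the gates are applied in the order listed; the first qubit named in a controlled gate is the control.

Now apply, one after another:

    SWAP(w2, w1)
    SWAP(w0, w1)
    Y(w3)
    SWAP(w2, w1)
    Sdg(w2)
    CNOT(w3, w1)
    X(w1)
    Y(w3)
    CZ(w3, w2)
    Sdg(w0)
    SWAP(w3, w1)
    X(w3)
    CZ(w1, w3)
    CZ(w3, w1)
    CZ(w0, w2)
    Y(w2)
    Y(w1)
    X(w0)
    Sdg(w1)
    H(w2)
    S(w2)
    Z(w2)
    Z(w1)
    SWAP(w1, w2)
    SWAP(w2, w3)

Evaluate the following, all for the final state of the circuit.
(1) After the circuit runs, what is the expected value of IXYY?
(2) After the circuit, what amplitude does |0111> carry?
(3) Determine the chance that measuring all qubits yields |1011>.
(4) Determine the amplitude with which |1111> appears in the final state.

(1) The observable IXYY averages to 0.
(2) |0111> carries amplitude 0 in the final state.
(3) A full measurement returns |1011> with probability 1/2.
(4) |1111> carries amplitude sqrt(2)/2 in the final state.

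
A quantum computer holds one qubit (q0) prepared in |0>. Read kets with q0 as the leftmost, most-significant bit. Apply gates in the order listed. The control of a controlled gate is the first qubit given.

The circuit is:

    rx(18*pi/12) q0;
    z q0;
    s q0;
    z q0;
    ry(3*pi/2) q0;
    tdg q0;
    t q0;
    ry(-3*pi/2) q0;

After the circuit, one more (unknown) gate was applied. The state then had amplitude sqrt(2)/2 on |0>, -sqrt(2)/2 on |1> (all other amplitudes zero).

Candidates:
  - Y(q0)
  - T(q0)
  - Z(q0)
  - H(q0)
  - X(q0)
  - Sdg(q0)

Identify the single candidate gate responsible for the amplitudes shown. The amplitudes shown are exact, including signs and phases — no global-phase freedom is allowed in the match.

It was X(q0) that produced the state shown. Key observation: the block from step 5 through step 8 cancels to the identity and can be dropped.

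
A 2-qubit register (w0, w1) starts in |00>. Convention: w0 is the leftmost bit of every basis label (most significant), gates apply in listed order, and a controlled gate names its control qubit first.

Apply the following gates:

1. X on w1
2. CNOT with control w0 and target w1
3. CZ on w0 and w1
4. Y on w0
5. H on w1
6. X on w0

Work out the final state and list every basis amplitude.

The resulting statevector has amplitude sqrt(2)*I/2 on |00>, -sqrt(2)*I/2 on |01>, 0 on |10>, 0 on |11>.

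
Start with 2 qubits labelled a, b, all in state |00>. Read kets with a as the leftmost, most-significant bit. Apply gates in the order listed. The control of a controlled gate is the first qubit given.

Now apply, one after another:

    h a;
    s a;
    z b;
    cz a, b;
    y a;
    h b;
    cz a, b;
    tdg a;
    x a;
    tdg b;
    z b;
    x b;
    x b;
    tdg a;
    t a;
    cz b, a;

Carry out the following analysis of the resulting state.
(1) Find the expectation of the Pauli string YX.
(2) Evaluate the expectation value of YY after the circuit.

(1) The expectation value of YX is -1/2.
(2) The observable YY averages to 1/2.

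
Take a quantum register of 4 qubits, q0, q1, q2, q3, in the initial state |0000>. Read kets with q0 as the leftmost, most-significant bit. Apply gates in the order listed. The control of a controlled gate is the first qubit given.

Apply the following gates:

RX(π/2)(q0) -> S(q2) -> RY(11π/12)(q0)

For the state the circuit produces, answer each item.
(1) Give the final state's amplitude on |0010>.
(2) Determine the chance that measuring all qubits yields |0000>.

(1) The final state's coefficient on |0010> equals 0.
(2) A full measurement returns |0000> with probability 1/2.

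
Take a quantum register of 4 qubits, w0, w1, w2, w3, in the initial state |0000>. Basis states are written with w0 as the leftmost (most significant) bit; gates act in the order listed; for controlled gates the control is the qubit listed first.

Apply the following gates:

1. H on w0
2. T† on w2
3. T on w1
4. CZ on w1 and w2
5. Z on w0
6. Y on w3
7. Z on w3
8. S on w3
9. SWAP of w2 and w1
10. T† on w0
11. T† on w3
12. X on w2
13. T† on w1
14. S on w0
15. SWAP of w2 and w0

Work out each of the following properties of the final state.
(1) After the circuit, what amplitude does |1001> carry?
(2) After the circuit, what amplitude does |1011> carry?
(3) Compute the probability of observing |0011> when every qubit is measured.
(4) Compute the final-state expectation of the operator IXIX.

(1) The amplitude on |1001> is -sqrt(2)*exp(3*I*pi/4)/2.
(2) The final state's coefficient on |1011> equals -sqrt(2)/2.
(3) Outcome |0011> occurs with probability 0.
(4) The expectation value of IXIX is 0.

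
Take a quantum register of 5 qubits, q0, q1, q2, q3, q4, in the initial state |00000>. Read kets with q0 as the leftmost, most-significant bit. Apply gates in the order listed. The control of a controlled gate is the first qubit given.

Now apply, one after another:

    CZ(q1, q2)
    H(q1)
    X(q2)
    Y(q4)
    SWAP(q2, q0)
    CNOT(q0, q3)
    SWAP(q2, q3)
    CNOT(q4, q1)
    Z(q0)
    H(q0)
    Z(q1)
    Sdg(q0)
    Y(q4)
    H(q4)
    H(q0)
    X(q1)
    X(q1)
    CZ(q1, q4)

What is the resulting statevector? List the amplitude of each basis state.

The final amplitudes are -1/4 - I/4 on |00100>, -1/4 - I/4 on |00101>, 1/4 + I/4 on |01100>, -1/4 - I/4 on |01101>, -1/4 + I/4 on |10100>, -1/4 + I/4 on |10101>, 1/4 - I/4 on |11100>, -1/4 + I/4 on |11101>, and 0 on every other basis state.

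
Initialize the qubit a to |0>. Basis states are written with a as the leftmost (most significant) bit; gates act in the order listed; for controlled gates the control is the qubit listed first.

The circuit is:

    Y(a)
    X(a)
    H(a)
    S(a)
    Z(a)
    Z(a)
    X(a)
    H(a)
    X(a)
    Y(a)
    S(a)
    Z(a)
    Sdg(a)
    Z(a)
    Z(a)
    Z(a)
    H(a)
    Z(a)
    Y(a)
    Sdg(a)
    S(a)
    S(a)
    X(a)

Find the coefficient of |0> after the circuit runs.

The final state's coefficient on |0> equals -sqrt(2)/2.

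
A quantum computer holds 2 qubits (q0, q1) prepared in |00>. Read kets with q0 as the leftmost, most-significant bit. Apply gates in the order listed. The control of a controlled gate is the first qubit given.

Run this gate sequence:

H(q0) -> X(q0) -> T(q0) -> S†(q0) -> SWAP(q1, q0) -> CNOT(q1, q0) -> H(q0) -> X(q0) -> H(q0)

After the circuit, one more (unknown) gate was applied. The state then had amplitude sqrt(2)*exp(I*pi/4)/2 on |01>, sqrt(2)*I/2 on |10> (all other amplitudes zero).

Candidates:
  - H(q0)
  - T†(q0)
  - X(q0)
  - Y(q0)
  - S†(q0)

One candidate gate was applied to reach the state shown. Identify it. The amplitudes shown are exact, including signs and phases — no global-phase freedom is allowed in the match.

The applied gate was Y(q0).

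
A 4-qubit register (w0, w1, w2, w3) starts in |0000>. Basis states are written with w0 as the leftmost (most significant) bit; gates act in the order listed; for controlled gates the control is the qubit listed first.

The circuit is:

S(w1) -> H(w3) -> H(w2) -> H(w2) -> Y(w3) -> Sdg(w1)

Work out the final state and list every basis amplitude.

After the circuit, the state carries amplitude -sqrt(2)*I/2 on |0000>, sqrt(2)*I/2 on |0001>, and 0 on every other basis state. Key observation: the block from step 3 through step 4 cancels to the identity and can be dropped.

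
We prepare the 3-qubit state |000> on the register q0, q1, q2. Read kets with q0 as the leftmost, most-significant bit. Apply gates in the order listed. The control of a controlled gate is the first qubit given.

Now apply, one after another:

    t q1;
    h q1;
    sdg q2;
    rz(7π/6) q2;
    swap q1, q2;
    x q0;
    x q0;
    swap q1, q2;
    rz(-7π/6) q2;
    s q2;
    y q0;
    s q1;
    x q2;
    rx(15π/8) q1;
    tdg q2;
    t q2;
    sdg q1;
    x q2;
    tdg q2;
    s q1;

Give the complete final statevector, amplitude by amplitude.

The final amplitudes are -I*sin(3*pi/16) on |100>, sin(5*pi/16) on |110>, and 0 on every other basis state.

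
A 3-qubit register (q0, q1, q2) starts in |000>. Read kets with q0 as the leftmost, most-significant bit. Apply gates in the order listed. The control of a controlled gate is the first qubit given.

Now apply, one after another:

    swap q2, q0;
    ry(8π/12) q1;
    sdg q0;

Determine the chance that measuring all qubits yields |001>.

The probability of measuring |001> is 0.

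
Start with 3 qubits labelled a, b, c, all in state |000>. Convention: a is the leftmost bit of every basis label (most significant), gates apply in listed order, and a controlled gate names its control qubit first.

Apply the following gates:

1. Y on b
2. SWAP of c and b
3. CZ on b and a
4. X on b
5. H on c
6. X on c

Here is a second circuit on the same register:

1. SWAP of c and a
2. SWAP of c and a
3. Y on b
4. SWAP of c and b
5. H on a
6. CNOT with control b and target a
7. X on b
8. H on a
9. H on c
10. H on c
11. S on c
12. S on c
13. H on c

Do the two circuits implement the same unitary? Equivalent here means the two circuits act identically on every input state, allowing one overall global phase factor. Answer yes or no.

Yes — the two circuits implement the same unitary up to a global phase.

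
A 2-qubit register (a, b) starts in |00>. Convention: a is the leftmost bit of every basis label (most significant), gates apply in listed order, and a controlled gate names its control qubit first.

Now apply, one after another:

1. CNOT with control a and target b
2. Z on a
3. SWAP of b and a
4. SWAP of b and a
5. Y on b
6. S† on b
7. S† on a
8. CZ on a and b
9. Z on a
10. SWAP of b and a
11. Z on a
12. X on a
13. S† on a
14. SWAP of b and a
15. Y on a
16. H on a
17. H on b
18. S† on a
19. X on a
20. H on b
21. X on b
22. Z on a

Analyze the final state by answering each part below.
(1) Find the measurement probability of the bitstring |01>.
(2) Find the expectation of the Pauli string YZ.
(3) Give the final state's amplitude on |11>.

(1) The probability of measuring |01> is 1/2. Key observation: gates 3-4 undo each other exactly, leaving only the rest of the circuit to track.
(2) The observable YZ averages to -1.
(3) |11> carries amplitude sqrt(2)*I/2 in the final state.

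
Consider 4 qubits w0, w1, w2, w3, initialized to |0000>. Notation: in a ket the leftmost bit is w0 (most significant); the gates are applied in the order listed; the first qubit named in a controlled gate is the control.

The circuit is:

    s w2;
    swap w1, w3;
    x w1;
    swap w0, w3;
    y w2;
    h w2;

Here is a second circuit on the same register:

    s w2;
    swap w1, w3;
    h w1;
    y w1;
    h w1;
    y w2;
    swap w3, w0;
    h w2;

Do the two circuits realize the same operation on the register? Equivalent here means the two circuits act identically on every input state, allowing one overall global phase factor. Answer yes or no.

No: there is an input state on which the two circuits produce genuinely different outputs (not merely differing by a phase).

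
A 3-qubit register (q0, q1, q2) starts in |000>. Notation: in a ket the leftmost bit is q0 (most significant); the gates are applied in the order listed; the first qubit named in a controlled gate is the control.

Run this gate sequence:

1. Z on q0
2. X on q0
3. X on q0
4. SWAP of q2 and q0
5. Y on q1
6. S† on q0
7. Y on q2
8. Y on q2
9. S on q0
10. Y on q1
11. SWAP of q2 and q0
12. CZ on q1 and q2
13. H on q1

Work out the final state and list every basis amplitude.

After the circuit, the state carries amplitude sqrt(2)/2 on |000>, sqrt(2)/2 on |010>, and 0 on every other basis state. Key observation: gates 4-11 undo each other exactly, leaving only the rest of the circuit to track.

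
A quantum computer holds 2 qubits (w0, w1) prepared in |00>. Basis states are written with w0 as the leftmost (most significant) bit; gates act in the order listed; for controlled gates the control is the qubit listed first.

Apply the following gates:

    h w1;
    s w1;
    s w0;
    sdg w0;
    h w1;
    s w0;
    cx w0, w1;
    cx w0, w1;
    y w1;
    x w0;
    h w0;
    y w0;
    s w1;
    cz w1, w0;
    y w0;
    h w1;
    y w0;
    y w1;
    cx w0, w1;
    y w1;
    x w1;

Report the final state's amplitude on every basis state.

After the circuit, the state carries amplitude 0 on |00>, 1/2 - I/2 on |01>, 0 on |10>, -1/2 + I/2 on |11>.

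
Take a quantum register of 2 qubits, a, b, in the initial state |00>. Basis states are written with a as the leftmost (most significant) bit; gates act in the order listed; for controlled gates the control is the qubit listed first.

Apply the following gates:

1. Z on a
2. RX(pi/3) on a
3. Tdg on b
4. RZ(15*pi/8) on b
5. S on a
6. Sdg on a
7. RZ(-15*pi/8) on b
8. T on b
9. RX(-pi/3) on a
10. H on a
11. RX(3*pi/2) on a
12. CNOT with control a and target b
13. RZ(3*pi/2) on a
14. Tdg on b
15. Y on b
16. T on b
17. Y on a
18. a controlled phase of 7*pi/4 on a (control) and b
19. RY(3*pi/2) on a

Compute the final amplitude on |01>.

The final state's coefficient on |01> equals sqrt(2)*(1 - I)*exp(3*I*pi/4)/4. Key observation: steps 2-9 multiply out to the identity, so the circuit reduces to the remaining gates.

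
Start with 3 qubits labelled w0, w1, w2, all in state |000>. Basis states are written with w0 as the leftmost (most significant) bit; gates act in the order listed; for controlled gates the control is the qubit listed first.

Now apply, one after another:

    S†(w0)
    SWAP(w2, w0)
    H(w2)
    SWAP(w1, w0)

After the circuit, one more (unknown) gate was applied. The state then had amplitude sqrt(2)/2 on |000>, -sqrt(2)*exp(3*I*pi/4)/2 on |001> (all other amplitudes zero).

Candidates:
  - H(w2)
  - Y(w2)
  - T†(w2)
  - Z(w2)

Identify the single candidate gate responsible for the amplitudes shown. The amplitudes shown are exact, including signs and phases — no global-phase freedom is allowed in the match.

It was T†(w2) that produced the state shown.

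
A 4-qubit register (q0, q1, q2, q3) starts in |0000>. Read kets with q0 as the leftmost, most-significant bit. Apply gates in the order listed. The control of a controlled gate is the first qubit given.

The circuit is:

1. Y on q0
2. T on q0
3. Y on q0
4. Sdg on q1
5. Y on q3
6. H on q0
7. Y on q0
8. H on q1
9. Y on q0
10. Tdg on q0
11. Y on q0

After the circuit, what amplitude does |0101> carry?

|0101> carries amplitude 1/2 in the final state.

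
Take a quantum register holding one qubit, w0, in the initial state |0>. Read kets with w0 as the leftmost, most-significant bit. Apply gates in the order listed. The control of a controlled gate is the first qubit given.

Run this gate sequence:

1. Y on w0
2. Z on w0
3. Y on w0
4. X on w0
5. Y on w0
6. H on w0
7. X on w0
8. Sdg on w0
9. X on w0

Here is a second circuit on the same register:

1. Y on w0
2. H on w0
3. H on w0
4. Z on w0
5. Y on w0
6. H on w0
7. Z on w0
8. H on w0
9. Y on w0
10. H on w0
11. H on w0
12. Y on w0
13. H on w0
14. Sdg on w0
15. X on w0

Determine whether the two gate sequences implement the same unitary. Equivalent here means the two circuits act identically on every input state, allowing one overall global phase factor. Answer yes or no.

No: there is an input state on which the two circuits produce genuinely different outputs (not merely differing by a phase).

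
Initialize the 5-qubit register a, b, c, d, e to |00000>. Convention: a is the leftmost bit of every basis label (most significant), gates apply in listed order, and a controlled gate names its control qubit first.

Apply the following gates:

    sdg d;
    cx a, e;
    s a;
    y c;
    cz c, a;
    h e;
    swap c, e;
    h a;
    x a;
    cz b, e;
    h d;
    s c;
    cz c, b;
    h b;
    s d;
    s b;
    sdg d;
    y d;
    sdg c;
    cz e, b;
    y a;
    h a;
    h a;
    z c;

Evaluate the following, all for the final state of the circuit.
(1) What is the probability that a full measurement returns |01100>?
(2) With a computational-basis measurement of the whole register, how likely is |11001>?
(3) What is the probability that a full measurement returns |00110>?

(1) Outcome |01100> occurs with probability 0.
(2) A full measurement returns |11001> with probability 1/16.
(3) Outcome |00110> occurs with probability 0.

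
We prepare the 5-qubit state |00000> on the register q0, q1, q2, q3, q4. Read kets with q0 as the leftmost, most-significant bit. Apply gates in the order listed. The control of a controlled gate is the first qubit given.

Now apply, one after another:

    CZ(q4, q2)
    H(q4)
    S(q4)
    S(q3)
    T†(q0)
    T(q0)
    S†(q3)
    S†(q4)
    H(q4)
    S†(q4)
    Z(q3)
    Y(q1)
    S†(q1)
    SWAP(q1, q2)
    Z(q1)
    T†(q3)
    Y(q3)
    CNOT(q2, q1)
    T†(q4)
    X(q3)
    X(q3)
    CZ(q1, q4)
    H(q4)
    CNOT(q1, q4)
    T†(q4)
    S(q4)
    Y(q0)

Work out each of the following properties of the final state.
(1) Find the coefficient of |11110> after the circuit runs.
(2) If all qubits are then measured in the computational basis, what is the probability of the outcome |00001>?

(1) The amplitude on |11110> is -sqrt(2)/2. Key observation: steps 2-9 multiply out to the identity, so the circuit reduces to the remaining gates.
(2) The probability of measuring |00001> is 0.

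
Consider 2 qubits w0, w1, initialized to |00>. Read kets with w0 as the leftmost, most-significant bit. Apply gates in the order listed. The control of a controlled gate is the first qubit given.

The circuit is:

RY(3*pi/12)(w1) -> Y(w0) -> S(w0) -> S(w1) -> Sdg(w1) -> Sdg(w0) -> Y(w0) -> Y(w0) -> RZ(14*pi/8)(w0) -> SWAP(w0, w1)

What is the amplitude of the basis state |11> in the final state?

The final state's coefficient on |11> equals -sqrt(2 - sqrt(2))*exp(3*I*pi/8)/2. Key observation: steps 2-7 multiply out to the identity, so the circuit reduces to the remaining gates.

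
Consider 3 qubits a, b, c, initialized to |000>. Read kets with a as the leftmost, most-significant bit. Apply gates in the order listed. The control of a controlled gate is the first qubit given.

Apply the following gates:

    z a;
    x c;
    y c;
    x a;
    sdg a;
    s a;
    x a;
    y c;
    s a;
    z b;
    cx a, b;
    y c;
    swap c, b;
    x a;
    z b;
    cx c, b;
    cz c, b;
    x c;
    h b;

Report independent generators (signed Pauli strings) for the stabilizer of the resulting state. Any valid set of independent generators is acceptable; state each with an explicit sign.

The stabilizer group can be generated by +IXI, -ZII, -IIZ, among other valid generating sets. Key observation: the block from step 3 through step 8 cancels to the identity and can be dropped.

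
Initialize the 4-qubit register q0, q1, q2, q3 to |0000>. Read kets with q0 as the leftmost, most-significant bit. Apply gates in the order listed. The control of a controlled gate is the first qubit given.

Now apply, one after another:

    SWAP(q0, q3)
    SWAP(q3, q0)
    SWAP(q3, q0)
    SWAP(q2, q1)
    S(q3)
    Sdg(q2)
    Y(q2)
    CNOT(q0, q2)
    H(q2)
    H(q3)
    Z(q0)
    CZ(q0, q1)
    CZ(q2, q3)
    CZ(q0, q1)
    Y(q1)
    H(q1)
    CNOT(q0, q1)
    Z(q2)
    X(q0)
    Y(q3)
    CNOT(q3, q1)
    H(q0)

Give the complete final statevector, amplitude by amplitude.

The resulting statevector has amplitude I/4 on |0000>, I/4 on |0001>, -I/4 on |0010>, I/4 on |0011>, -I/4 on |0100>, -I/4 on |0101>, I/4 on |0110>, -I/4 on |0111>, -I/4 on |1000>, -I/4 on |1001>, I/4 on |1010>, -I/4 on |1011>, I/4 on |1100>, I/4 on |1101>, -I/4 on |1110>, I/4 on |1111>.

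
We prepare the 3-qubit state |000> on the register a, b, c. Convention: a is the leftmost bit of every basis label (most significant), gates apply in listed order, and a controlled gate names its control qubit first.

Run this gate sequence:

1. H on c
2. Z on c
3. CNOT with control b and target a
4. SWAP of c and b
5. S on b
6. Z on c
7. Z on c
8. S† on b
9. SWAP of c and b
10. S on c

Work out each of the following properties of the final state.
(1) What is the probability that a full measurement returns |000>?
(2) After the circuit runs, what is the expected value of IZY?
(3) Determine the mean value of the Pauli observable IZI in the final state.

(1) The probability of measuring |000> is 1/2. Key observation: the block from step 4 through step 9 cancels to the identity and can be dropped.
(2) In the final state, IZY has expectation -1.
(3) The observable IZI averages to 1.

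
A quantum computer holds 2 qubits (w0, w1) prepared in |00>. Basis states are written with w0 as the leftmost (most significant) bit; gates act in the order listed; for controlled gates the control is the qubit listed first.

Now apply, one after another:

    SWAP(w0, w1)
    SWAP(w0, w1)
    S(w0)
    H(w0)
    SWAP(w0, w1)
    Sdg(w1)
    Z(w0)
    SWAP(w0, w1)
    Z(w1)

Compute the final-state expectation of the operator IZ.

The expectation value of IZ is 1.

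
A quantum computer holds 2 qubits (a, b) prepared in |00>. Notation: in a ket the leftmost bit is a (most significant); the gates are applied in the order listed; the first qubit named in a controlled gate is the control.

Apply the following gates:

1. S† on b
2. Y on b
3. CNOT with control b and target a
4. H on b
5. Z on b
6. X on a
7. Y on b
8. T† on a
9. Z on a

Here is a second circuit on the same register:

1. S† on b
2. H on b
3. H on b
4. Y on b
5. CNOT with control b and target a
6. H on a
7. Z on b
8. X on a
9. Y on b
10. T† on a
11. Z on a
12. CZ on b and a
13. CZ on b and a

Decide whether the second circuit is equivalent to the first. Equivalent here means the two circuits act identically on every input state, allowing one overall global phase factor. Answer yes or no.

No: there is an input state on which the two circuits produce genuinely different outputs (not merely differing by a phase).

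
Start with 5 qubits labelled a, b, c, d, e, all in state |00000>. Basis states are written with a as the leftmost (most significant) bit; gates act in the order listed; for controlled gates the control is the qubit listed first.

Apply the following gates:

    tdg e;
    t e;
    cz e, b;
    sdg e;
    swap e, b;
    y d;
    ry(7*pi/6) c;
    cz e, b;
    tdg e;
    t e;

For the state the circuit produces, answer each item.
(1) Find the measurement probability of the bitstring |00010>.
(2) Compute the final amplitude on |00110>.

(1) A full measurement returns |00010> with probability 1/2 - sqrt(3)/4.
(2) |00110> carries amplitude I*(sqrt(2) + sqrt(6))/4 in the final state.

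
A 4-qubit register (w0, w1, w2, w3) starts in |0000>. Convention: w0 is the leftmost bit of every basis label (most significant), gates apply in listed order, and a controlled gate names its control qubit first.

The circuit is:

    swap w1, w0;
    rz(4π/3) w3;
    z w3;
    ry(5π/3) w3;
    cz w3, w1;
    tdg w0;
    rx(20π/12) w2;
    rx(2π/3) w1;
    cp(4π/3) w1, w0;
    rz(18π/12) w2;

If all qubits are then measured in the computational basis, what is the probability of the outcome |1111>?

A full measurement returns |1111> with probability 0.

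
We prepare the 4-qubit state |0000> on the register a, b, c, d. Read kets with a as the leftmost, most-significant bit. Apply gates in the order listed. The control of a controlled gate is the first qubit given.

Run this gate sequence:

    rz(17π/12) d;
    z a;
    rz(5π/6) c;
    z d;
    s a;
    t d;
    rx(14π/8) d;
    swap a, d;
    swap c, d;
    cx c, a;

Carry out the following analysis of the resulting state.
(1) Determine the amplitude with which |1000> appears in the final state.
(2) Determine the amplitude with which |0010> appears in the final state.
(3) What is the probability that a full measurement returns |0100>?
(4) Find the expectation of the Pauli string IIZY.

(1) The amplitude on |1000> is sqrt(2 - sqrt(2))*exp(3*I*pi/8)/2.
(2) The amplitude on |0010> is 0.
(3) A full measurement returns |0100> with probability 0.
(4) In the final state, IIZY has expectation 0.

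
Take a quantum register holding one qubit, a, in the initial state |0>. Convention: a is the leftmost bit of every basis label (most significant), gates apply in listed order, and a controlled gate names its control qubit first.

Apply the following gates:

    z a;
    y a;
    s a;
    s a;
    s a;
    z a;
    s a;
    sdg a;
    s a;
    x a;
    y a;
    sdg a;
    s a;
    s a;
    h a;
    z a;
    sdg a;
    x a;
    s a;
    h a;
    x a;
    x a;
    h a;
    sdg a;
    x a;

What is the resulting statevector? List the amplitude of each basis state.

The resulting statevector has amplitude sqrt(2)*I/2 on |0>, sqrt(2)/2 on |1>. Key observation: gates 18-25 undo each other exactly, leaving only the rest of the circuit to track.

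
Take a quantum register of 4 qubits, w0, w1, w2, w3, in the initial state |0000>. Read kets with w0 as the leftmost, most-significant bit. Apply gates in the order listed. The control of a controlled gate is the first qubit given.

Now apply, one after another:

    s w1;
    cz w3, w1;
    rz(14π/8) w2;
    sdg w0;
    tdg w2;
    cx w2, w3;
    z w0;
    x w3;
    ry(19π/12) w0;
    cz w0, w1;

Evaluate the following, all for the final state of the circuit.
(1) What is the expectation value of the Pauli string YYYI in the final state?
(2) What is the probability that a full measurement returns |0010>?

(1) In the final state, YYYI has expectation 0.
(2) A full measurement returns |0010> with probability 0.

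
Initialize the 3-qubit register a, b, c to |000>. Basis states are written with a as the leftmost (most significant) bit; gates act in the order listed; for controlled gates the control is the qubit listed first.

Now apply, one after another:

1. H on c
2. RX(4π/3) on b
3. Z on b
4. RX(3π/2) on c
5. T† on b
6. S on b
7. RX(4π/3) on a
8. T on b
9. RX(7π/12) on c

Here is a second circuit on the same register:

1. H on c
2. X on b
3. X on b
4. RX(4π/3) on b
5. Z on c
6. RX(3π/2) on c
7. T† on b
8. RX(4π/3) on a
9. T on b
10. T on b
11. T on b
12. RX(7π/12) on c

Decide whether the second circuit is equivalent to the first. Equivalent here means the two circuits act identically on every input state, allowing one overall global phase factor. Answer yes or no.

No: there is an input state on which the two circuits produce genuinely different outputs (not merely differing by a phase).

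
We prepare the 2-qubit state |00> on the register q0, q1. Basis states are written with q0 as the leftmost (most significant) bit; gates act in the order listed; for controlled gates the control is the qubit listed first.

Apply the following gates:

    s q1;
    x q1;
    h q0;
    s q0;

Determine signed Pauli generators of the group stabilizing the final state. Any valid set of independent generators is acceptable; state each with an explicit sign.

The stabilizer group can be generated by +YI, -IZ, among other valid generating sets.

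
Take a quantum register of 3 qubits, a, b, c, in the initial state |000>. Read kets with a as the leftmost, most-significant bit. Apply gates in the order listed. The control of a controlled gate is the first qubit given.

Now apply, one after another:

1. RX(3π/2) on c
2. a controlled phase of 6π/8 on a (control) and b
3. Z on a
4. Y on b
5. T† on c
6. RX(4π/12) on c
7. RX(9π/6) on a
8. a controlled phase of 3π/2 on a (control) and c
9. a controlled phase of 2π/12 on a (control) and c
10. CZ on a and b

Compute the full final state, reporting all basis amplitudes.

After the circuit, the state carries amplitude 0 on |000>, 0 on |001>, exp(I*pi/4)/4 + sqrt(3)*I/4 on |010>, 1/4 + sqrt(3)*exp(3*I*pi/4)/4 on |011>, 0 on |100>, 0 on |101>, sqrt(3)/4 - exp(3*I*pi/4)/4 on |110>, (-sqrt(3) + exp(I*pi/4))*exp(11*I*pi/12)/4 on |111>.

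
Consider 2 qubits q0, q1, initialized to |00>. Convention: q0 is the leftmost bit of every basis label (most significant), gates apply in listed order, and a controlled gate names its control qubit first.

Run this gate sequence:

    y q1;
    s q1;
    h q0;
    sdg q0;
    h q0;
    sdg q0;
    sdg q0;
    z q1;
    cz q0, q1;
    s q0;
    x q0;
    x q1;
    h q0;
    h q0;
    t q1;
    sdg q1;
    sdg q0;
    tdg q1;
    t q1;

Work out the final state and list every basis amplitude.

After the circuit, the state carries amplitude -1/2 + I/2 on |00>, 0 on |01>, -1/2 - I/2 on |10>, 0 on |11>.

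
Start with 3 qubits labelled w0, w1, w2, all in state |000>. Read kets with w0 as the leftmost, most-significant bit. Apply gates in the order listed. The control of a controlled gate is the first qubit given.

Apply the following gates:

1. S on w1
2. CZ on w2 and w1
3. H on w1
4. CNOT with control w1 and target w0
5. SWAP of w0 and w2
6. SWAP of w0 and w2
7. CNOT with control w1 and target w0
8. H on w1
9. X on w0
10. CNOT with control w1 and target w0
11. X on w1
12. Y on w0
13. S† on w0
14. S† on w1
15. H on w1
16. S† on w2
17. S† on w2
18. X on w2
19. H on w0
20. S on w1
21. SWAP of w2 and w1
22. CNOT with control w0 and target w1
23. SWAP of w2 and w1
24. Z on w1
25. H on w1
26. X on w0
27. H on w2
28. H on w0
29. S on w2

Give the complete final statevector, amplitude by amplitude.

The final amplitudes are sqrt(2)*(-1 - I)/4 on |000>, 0 on |001>, sqrt(2)*(-1 + I)/4 on |010>, 0 on |011>, 0 on |100>, sqrt(2)*(1 - I)/4 on |101>, 0 on |110>, sqrt(2)*(-1 - I)/4 on |111>. Key observation: steps 3-8 multiply out to the identity, so the circuit reduces to the remaining gates.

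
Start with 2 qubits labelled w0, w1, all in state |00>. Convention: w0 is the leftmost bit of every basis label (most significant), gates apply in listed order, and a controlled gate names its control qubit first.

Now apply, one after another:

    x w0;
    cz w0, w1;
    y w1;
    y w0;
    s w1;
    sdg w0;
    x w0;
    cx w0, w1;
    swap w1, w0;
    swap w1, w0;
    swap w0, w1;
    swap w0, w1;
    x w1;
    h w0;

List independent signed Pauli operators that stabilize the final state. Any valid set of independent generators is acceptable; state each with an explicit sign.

One valid set of independent stabilizer generators is -XI, -IZ (any independent generating set of the same group is equally correct). Key observation: gates 9-10 undo each other exactly, leaving only the rest of the circuit to track.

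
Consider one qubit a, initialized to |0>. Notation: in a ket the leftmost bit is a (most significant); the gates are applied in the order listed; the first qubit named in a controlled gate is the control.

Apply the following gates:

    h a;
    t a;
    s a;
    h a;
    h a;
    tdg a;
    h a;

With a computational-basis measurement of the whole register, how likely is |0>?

The probability of measuring |0> is 1/2.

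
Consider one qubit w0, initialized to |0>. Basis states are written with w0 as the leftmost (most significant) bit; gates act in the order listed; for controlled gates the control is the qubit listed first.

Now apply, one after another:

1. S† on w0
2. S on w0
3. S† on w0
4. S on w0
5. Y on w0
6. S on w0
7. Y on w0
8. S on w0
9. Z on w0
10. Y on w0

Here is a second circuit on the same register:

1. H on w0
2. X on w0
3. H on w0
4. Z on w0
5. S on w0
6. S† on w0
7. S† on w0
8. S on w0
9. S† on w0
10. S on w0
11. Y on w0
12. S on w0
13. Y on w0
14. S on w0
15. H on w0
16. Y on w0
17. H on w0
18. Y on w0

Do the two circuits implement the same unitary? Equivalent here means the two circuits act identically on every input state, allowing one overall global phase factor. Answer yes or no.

No — the two circuits implement different unitaries, even allowing a global phase.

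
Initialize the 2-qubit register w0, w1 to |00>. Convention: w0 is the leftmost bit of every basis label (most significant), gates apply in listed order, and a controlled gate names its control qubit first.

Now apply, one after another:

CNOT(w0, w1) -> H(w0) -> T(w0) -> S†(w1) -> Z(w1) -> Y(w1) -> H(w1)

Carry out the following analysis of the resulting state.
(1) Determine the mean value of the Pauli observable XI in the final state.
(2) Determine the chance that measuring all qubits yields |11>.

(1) The expectation value of XI is sqrt(2)/2.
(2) The probability of measuring |11> is 1/4.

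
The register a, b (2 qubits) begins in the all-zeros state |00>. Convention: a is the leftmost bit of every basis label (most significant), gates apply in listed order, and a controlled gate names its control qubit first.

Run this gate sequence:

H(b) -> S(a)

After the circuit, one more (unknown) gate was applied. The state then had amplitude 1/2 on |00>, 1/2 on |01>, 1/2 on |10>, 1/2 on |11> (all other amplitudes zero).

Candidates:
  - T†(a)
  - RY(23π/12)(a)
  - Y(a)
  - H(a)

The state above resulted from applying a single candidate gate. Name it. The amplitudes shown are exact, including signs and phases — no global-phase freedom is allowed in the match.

The unique candidate consistent with the amplitudes is H(a).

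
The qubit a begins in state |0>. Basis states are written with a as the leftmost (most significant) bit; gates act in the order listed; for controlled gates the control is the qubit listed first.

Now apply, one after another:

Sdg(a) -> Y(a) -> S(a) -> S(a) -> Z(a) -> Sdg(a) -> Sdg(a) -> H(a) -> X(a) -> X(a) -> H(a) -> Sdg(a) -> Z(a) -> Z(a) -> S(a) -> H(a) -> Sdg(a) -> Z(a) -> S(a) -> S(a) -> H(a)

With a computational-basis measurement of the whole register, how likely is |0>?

The probability of measuring |0> is 1/2. Key observation: the block from step 11 through step 16 cancels to the identity and can be dropped.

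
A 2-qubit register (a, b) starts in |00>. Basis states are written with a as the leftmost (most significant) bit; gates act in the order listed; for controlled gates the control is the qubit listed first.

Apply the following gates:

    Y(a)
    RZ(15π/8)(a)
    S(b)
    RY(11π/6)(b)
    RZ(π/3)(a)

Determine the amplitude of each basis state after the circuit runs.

The final amplitudes are 0 on |00>, 0 on |01>, (sqrt(2) + sqrt(6))*exp(29*I*pi/48)/4 on |10>, (-sqrt(6) + sqrt(2))*exp(29*I*pi/48)/4 on |11>.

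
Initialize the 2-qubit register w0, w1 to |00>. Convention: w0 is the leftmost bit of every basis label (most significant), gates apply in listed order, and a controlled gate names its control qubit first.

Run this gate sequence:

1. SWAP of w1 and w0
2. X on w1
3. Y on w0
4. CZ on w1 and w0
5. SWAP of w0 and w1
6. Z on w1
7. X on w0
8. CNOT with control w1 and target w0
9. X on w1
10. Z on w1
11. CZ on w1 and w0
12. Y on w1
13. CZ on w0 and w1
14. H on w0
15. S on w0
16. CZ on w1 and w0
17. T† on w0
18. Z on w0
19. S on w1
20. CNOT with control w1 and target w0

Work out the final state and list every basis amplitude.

After the circuit, the state carries amplitude 0 on |00>, -sqrt(2)*exp(3*I*pi/4)/2 on |01>, 0 on |10>, sqrt(2)*I/2 on |11>.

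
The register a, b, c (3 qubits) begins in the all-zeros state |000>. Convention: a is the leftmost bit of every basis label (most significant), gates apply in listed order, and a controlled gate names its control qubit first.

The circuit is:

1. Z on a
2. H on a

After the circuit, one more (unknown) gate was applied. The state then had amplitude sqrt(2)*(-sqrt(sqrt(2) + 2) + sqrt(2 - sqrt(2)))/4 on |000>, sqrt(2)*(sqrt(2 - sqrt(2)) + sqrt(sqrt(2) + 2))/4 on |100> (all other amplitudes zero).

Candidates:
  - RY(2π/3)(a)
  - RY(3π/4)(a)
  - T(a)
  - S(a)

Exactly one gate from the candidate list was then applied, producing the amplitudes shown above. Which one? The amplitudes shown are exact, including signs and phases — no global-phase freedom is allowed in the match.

It was RY(3π/4)(a) that produced the state shown.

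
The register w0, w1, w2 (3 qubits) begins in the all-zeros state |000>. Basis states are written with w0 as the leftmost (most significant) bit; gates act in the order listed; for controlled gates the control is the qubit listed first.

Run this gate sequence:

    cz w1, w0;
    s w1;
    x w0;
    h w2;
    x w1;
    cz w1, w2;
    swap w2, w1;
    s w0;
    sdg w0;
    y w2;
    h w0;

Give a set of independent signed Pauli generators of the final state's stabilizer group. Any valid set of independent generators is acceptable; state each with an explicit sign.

The stabilizer group can be generated by -XII, -IXI, +IIZ, among other valid generating sets.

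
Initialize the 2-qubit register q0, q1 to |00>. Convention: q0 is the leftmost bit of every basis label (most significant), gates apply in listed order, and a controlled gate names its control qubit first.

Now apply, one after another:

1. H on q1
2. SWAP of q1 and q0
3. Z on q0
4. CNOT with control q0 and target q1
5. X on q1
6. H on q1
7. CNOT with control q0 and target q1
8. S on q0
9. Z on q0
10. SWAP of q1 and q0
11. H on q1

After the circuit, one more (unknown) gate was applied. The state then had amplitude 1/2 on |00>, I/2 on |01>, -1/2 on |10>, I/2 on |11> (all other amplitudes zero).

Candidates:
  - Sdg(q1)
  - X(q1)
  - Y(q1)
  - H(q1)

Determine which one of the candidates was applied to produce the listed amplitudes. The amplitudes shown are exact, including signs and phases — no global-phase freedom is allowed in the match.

The applied gate was H(q1).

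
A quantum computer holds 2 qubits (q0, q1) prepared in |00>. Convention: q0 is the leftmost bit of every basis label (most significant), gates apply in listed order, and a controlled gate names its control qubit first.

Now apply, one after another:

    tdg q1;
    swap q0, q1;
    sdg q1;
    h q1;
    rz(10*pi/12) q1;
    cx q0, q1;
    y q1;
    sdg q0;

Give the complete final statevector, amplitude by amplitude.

The resulting statevector has amplitude -sqrt(2)*exp(11*I*pi/12)/2 on |00>, sqrt(2)*exp(I*pi/12)/2 on |01>, 0 on |10>, 0 on |11>.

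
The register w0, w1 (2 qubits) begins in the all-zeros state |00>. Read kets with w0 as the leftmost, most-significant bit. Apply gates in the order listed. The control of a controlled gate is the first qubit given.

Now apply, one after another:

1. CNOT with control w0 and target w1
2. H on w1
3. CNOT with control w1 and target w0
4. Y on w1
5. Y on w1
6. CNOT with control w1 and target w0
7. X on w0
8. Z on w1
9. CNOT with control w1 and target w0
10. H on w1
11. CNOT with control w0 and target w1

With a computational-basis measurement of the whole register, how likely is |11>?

The probability of measuring |11> is 1/4.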